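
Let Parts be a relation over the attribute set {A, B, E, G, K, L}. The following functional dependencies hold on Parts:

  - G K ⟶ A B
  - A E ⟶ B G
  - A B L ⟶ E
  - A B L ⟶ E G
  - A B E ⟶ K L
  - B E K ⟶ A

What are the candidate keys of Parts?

{A, E}⁺: AE→BG adds B, G; ABE→KL adds K, L → {A, B, E, G, K, L}. Minimal: {E}⁺ = {E}; {A}⁺ = {A} — none reach the full schema.
{A, B, L}⁺: ABL→E adds E; ABL→EG adds G; ABE→KL adds K → {A, B, E, G, K, L}. Minimal: {B, L}⁺ = {B, L}; {A, L}⁺ = {A, L}; {A, B}⁺ = {A, B} — none reach the full schema.
{B, E, K}⁺: BEK→A adds A; AE→BG adds G; ABE→KL adds L → {A, B, E, G, K, L}. Minimal: {E, K}⁺ = {E, K}; {B, K}⁺ = {B, K}; {B, E}⁺ = {B, E} — none reach the full schema.
{E, G, K}⁺: GK→AB adds A, B; ABE→KL adds L → {A, B, E, G, K, L}. Minimal: {G, K}⁺ = {A, B, G, K}; {E, K}⁺ = {E, K}; {E, G}⁺ = {E, G} — none reach the full schema.
{G, K, L}⁺: GK→AB adds A, B; ABL→E adds E → {A, B, E, G, K, L}. Minimal: {K, L}⁺ = {K, L}; {G, L}⁺ = {G, L}; {G, K}⁺ = {A, B, G, K} — none reach the full schema.

(A, E), (A, B, L), (B, E, K), (E, G, K), (G, K, L)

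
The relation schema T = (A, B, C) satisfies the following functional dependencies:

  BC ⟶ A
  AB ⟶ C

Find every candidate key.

{A, B}, {B, C}

Attribute B never appears on the right-hand side of any dependency, so B must belong to every candidate key.
{B}⁺ = {B}, which is not all of the schema, so we must add further attributes.
{A, B}⁺: AB→C adds C → {A, B, C}.
{B, C}⁺: BC→A adds A → {A, B, C}.
Any other superkey contains one of these as a subset, so there are no further candidate keys.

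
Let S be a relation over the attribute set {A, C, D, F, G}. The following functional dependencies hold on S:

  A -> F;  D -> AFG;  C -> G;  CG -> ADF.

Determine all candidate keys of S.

{C}

{C}⁺: C→G adds G; CG→ADF adds A, D, F → {A, C, D, F, G}.
No other minimal superkey exists.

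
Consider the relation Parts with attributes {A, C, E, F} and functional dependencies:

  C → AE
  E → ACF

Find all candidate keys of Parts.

{C}⁺: C→AE adds A, E; E→ACF adds F → {A, C, E, F}.
{E}⁺: E→ACF adds A, C, F → {A, C, E, F}.

{C}, {E}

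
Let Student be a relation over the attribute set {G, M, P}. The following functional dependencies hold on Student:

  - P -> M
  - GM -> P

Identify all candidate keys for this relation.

Attribute G never appears on the right-hand side of any dependency, so G must belong to every candidate key.
{G}⁺ = {G}, which is not all of the schema, so we must add further attributes.
{G, M}⁺: GM→P adds P → {G, M, P}. Minimal: {M}⁺ = {M}; {G}⁺ = {G} — none reach the full schema.
{G, P}⁺: P→M adds M → {G, M, P}. Minimal: {P}⁺ = {M, P}; {G}⁺ = {G} — none reach the full schema.

{G, M}, {G, P}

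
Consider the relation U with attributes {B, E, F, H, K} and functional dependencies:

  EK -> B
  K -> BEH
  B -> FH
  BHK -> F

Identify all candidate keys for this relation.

{K}

Attribute K never appears on the right-hand side of any dependency, so K must belong to every candidate key.
{K}⁺ = {B, E, F, H, K}, which is all of the schema, so {K} is the only candidate key.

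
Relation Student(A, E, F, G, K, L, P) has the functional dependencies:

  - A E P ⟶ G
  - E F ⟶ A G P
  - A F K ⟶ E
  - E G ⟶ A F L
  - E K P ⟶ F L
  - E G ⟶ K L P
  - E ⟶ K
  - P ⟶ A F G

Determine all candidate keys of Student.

EF, EG, EP, KP, AFK

{E, F}⁺: EF→AGP adds A, G, P; EG→AFL adds L; EG→KLP adds K → {A, E, F, G, K, L, P}. Minimal: {F}⁺ = {F}; {E}⁺ = {E, K} — none reach the full schema.
{E, G}⁺: EG→AFL adds A, F, L; EG→KLP adds K, P → {A, E, F, G, K, L, P}. Minimal: {G}⁺ = {G}; {E}⁺ = {E, K} — none reach the full schema.
{E, P}⁺: E→K adds K; P→AFG adds A, F, G; EG→AFL adds L → {A, E, F, G, K, L, P}. Minimal: {P}⁺ = {A, F, G, P}; {E}⁺ = {E, K} — none reach the full schema.
{K, P}⁺: P→AFG adds A, F, G; AFK→E adds E; EG→AFL adds L → {A, E, F, G, K, L, P}. Minimal: {P}⁺ = {A, F, G, P}; {K}⁺ = {K} — none reach the full schema.
{A, F, K}⁺: AFK→E adds E; EF→AGP adds G, P; EG→AFL adds L → {A, E, F, G, K, L, P}. Minimal: {F, K}⁺ = {F, K}; {A, K}⁺ = {A, K}; {A, F}⁺ = {A, F} — none reach the full schema.
Any other superkey contains one of these as a subset, so there are no further candidate keys.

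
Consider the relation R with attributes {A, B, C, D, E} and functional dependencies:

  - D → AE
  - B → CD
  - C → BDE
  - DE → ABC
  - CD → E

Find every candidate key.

{B}⁺: B→CD adds C, D; C→BDE adds E; DE→ABC adds A → {A, B, C, D, E}.
{C}⁺: C→BDE adds B, D, E; DE→ABC adds A → {A, B, C, D, E}.
{D}⁺: D→AE adds A, E; DE→ABC adds B, C → {A, B, C, D, E}.
Any other superkey contains one of these as a subset, so there are no further candidate keys.

{B}, {C}, {D}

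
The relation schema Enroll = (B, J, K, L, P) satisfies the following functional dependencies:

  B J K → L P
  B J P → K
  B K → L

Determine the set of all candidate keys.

Attributes B, J never appear on any right-hand side, so every candidate key must contain {B, J}.
{B, J}⁺ = {B, J}, which is not all of the schema, so we must add further attributes.
{B, J, K}⁺: BJK→LP adds L, P → {B, J, K, L, P}. Minimal: {J, K}⁺ = {J, K}; {B, K}⁺ = {B, K, L}; {B, J}⁺ = {B, J} — none reach the full schema.
{B, J, P}⁺: BJP→K adds K; BK→L adds L → {B, J, K, L, P}. Minimal: {J, P}⁺ = {J, P}; {B, P}⁺ = {B, P}; {B, J}⁺ = {B, J} — none reach the full schema.

(B, J, K); (B, J, P)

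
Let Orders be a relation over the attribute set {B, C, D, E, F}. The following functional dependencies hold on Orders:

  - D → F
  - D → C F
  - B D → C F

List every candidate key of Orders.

Attributes B, D, E never appear on any right-hand side, so every candidate key must contain {B, D, E}.
{B, D, E}⁺ = {B, C, D, E, F}, which is all of the schema, so {B, D, E} is the only candidate key.

{B, D, E}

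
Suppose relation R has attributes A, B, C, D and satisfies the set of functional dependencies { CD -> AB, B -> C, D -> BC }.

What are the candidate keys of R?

Attribute D never appears on the right-hand side of any dependency, so D must belong to every candidate key.
{D}⁺ = {A, B, C, D}, which is all of the schema, so {D} is the only candidate key.

D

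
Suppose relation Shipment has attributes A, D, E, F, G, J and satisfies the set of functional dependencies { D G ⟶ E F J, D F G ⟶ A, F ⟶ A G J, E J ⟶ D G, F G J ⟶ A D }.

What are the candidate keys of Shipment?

{F}⁺: F→AGJ adds A, G, J; FGJ→AD adds D; DG→EFJ adds E → {A, D, E, F, G, J}.
{D, G}⁺: DG→EFJ adds E, F, J; DFG→A adds A → {A, D, E, F, G, J}. Minimal: {G}⁺ = {G}; {D}⁺ = {D} — none reach the full schema.
{E, J}⁺: EJ→DG adds D, G; DG→EFJ adds F; DFG→A adds A → {A, D, E, F, G, J}. Minimal: {J}⁺ = {J}; {E}⁺ = {E} — none reach the full schema.

(F), (D, G), (E, J)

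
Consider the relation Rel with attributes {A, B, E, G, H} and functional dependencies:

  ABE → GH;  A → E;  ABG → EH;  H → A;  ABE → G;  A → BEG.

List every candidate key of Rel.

(A), (H)

{A}⁺: A→E adds E; A→BEG adds B, G; ABE→GH adds H → {A, B, E, G, H}.
{H}⁺: H→A adds A; A→BEG adds B, E, G → {A, B, E, G, H}.
Any other superkey contains one of these as a subset, so there are no further candidate keys.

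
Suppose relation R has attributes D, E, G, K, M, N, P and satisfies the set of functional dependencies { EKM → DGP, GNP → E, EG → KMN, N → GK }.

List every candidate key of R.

{E, G}⁺: EG→KMN adds K, M, N; EKM→DGP adds D, P → {D, E, G, K, M, N, P}. Minimal: {G}⁺ = {G}; {E}⁺ = {E} — none reach the full schema.
{E, N}⁺: N→GK adds G, K; EG→KMN adds M; EKM→DGP adds D, P → {D, E, G, K, M, N, P}. Minimal: {N}⁺ = {G, K, N}; {E}⁺ = {E} — none reach the full schema.
{N, P}⁺: N→GK adds G, K; GNP→E adds E; EG→KMN adds M; EKM→DGP adds D → {D, E, G, K, M, N, P}. Minimal: {P}⁺ = {P}; {N}⁺ = {G, K, N} — none reach the full schema.
{E, K, M}⁺: EKM→DGP adds D, G, P; EG→KMN adds N → {D, E, G, K, M, N, P}. Minimal: {K, M}⁺ = {K, M}; {E, M}⁺ = {E, M}; {E, K}⁺ = {E, K} — none reach the full schema.
Any other superkey contains one of these as a subset, so there are no further candidate keys.

(E, G); (E, N); (N, P); (E, K, M)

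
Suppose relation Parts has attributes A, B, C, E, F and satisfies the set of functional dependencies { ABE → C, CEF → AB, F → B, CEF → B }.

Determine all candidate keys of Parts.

Attributes E, F never appear on any right-hand side, so every candidate key must contain {E, F}.
{E, F}⁺ = {B, E, F}, which is not all of the schema, so we must add further attributes.
{A, E, F}⁺: F→B adds B; ABE→C adds C → {A, B, C, E, F}. Minimal: {E, F}⁺ = {B, E, F}; {A, F}⁺ = {A, B, F}; {A, E}⁺ = {A, E} — none reach the full schema.
{C, E, F}⁺: CEF→AB adds A, B → {A, B, C, E, F}. Minimal: {E, F}⁺ = {B, E, F}; {C, F}⁺ = {B, C, F}; {C, E}⁺ = {C, E} — none reach the full schema.
Any other superkey contains one of these as a subset, so there are no further candidate keys.

AEF, CEF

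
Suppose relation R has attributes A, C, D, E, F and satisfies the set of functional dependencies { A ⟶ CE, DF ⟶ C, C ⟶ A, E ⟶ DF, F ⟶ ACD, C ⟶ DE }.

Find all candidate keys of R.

A, C, E, F

{A}⁺: A→CE adds C, E; E→DF adds D, F → {A, C, D, E, F}.
{C}⁺: C→A adds A; C→DE adds D, E; E→DF adds F → {A, C, D, E, F}.
{E}⁺: E→DF adds D, F; F→ACD adds A, C → {A, C, D, E, F}.
{F}⁺: F→ACD adds A, C, D; C→DE adds E → {A, C, D, E, F}.
Any other superkey contains one of these as a subset, so there are no further candidate keys.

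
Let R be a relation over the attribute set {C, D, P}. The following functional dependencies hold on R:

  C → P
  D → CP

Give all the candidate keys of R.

Attribute D never appears on the right-hand side of any dependency, so D must belong to every candidate key.
{D}⁺ = {C, D, P}, which is all of the schema, so {D} is the only candidate key.

D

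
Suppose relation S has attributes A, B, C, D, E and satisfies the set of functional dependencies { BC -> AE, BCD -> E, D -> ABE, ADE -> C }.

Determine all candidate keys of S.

D

Attribute D never appears on the right-hand side of any dependency, so D must belong to every candidate key.
{D}⁺ = {A, B, C, D, E}, which is all of the schema, so {D} is the only candidate key.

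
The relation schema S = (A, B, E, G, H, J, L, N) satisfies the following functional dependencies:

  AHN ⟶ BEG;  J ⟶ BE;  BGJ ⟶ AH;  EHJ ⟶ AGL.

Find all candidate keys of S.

GJN, HJN

Attributes J, N never appear on any right-hand side, so every candidate key must contain {J, N}.
{J, N}⁺ = {B, E, J, N}, which is not all of the schema, so we must add further attributes.
{G, J, N}⁺: J→BE adds B, E; BGJ→AH adds A, H; EHJ→AGL adds L → {A, B, E, G, H, J, L, N}. Minimal: {J, N}⁺ = {B, E, J, N}; {G, N}⁺ = {G, N}; {G, J}⁺ = {A, B, E, G, H, J, L} — none reach the full schema.
{H, J, N}⁺: J→BE adds B, E; EHJ→AGL adds A, G, L → {A, B, E, G, H, J, L, N}. Minimal: {J, N}⁺ = {B, E, J, N}; {H, N}⁺ = {H, N}; {H, J}⁺ = {A, B, E, G, H, J, L} — none reach the full schema.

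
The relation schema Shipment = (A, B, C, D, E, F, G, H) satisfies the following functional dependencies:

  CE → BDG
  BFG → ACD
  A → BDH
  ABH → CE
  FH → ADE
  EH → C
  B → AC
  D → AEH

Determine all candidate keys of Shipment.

Attribute F never appears on the right-hand side of any dependency, so F must belong to every candidate key.
{F}⁺ = {F}, which is not all of the schema, so we must add further attributes.
{A, F}⁺: A→BDH adds B, D, H; ABH→CE adds C, E; CE→BDG adds G → {A, B, C, D, E, F, G, H}. Minimal: {F}⁺ = {F}; {A}⁺ = {A, B, C, D, E, G, H} — none reach the full schema.
{B, F}⁺: B→AC adds A, C; A→BDH adds D, H; ABH→CE adds E; CE→BDG adds G → {A, B, C, D, E, F, G, H}. Minimal: {F}⁺ = {F}; {B}⁺ = {A, B, C, D, E, G, H} — none reach the full schema.
{D, F}⁺: D→AEH adds A, E, H; A→BDH adds B; ABH→CE adds C; CE→BDG adds G → {A, B, C, D, E, F, G, H}. Minimal: {F}⁺ = {F}; {D}⁺ = {A, B, C, D, E, G, H} — none reach the full schema.
{F, H}⁺: FH→ADE adds A, D, E; EH→C adds C; CE→BDG adds B, G → {A, B, C, D, E, F, G, H}. Minimal: {H}⁺ = {H}; {F}⁺ = {F} — none reach the full schema.
{C, E, F}⁺: CE→BDG adds B, D, G; BFG→ACD adds A; A→BDH adds H → {A, B, C, D, E, F, G, H}. Minimal: {E, F}⁺ = {E, F}; {C, F}⁺ = {C, F}; {C, E}⁺ = {A, B, C, D, E, G, H} — none reach the full schema.

AF, BF, DF, FH, CEF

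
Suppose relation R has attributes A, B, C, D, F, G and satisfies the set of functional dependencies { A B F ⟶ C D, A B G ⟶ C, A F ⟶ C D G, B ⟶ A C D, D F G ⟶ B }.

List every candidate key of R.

Attribute F never appears on the right-hand side of any dependency, so F must belong to every candidate key.
{F}⁺ = {F}, which is not all of the schema, so we must add further attributes.
{A, F}⁺: AF→CDG adds C, D, G; DFG→B adds B → {A, B, C, D, F, G}. Minimal: {F}⁺ = {F}; {A}⁺ = {A} — none reach the full schema.
{B, F}⁺: B→ACD adds A, C, D; AF→CDG adds G → {A, B, C, D, F, G}. Minimal: {F}⁺ = {F}; {B}⁺ = {A, B, C, D} — none reach the full schema.
{D, F, G}⁺: DFG→B adds B; B→ACD adds A, C → {A, B, C, D, F, G}. Minimal: {F, G}⁺ = {F, G}; {D, G}⁺ = {D, G}; {D, F}⁺ = {D, F} — none reach the full schema.
Any other superkey contains one of these as a subset, so there are no further candidate keys.

{A, F}, {B, F}, {D, F, G}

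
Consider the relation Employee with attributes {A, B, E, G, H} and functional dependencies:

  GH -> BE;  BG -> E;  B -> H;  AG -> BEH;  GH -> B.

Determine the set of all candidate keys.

{A, G}⁺: AG→BEH adds B, E, H → {A, B, E, G, H}. Minimal: {G}⁺ = {G}; {A}⁺ = {A} — none reach the full schema.
No other minimal superkey exists.

AG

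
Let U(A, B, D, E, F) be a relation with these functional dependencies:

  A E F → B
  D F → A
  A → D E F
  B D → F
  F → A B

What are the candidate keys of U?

A, F, BD

{A}⁺: A→DEF adds D, E, F; F→AB adds B → {A, B, D, E, F}.
{F}⁺: F→AB adds A, B; A→DEF adds D, E → {A, B, D, E, F}.
{B, D}⁺: BD→F adds F; F→AB adds A; A→DEF adds E → {A, B, D, E, F}. Minimal: {D}⁺ = {D}; {B}⁺ = {B} — none reach the full schema.
Any other superkey contains one of these as a subset, so there are no further candidate keys.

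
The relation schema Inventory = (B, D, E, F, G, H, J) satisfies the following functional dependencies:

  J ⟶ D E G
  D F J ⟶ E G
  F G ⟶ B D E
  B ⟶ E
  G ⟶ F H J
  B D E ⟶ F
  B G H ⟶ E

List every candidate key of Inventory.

{G}; {J}

{G}⁺: G→FHJ adds F, H, J; J→DEG adds D, E; FG→BDE adds B → {B, D, E, F, G, H, J}.
{J}⁺: J→DEG adds D, E, G; G→FHJ adds F, H; FG→BDE adds B → {B, D, E, F, G, H, J}.
Any other superkey contains one of these as a subset, so there are no further candidate keys.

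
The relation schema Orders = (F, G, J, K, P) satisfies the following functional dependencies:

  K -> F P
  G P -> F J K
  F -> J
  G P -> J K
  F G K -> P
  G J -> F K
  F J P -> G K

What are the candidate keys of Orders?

{K}, {F, G}, {F, P}, {G, J}, {G, P}

{K}⁺: K→FP adds F, P; F→J adds J; FJP→GK adds G → {F, G, J, K, P}.
{F, G}⁺: F→J adds J; GJ→FK adds K; K→FP adds P → {F, G, J, K, P}.
{F, P}⁺: F→J adds J; FJP→GK adds G, K → {F, G, J, K, P}.
{G, J}⁺: GJ→FK adds F, K; K→FP adds P → {F, G, J, K, P}.
{G, P}⁺: GP→FJK adds F, J, K → {F, G, J, K, P}.
Any other superkey contains one of these as a subset, so there are no further candidate keys.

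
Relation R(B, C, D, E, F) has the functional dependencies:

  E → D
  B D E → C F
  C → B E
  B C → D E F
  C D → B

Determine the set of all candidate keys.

{C}⁺: C→BE adds B, E; BC→DEF adds D, F → {B, C, D, E, F}.
{B, E}⁺: E→D adds D; BDE→CF adds C, F → {B, C, D, E, F}.

(C); (B, E)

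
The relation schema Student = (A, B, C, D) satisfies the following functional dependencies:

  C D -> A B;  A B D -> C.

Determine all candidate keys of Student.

{C, D}⁺: CD→AB adds A, B → {A, B, C, D}. Minimal: {D}⁺ = {D}; {C}⁺ = {C} — none reach the full schema.
{A, B, D}⁺: ABD→C adds C → {A, B, C, D}. Minimal: {B, D}⁺ = {B, D}; {A, D}⁺ = {A, D}; {A, B}⁺ = {A, B} — none reach the full schema.

CD, ABD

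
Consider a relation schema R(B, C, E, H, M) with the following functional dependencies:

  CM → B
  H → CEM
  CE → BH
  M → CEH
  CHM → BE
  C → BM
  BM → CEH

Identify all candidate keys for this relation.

{C}⁺: C→BM adds B, M; BM→CEH adds E, H → {B, C, E, H, M}.
{H}⁺: H→CEM adds C, E, M; CE→BH adds B → {B, C, E, H, M}.
{M}⁺: M→CEH adds C, E, H; CHM→BE adds B → {B, C, E, H, M}.
Any other superkey contains one of these as a subset, so there are no further candidate keys.

C; H; M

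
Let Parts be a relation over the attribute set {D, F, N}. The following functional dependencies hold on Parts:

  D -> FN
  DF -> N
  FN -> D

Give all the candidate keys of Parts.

{D}, {F, N}

{D}⁺: D→FN adds F, N → {D, F, N}.
{F, N}⁺: FN→D adds D → {D, F, N}. Minimal: {N}⁺ = {N}; {F}⁺ = {F} — none reach the full schema.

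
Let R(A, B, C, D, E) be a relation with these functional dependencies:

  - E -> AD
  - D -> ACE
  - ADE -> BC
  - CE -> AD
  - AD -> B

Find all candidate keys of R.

{D}; {E}

{D}⁺: D→ACE adds A, C, E; ADE→BC adds B → {A, B, C, D, E}.
{E}⁺: E→AD adds A, D; D→ACE adds C; ADE→BC adds B → {A, B, C, D, E}.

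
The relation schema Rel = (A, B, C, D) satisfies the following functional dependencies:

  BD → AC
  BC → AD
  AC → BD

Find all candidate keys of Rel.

{A, C}⁺: AC→BD adds B, D → {A, B, C, D}.
{B, C}⁺: BC→AD adds A, D → {A, B, C, D}.
{B, D}⁺: BD→AC adds A, C → {A, B, C, D}.
Any other superkey contains one of these as a subset, so there are no further candidate keys.

(A, C), (B, C), (B, D)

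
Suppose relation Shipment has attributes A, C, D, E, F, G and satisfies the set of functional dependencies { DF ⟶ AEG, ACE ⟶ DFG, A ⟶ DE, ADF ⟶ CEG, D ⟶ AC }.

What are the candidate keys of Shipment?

{A}, {D}

{A}⁺: A→DE adds D, E; D→AC adds C; ACE→DFG adds F, G → {A, C, D, E, F, G}.
{D}⁺: D→AC adds A, C; A→DE adds E; ACE→DFG adds F, G → {A, C, D, E, F, G}.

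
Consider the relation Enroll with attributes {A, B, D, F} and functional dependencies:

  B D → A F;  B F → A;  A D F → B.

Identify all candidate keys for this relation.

Attribute D never appears on the right-hand side of any dependency, so D must belong to every candidate key.
{D}⁺ = {D}, which is not all of the schema, so we must add further attributes.
{B, D}⁺: BD→AF adds A, F → {A, B, D, F}. Minimal: {D}⁺ = {D}; {B}⁺ = {B} — none reach the full schema.
{A, D, F}⁺: ADF→B adds B → {A, B, D, F}. Minimal: {D, F}⁺ = {D, F}; {A, F}⁺ = {A, F}; {A, D}⁺ = {A, D} — none reach the full schema.

{B, D}; {A, D, F}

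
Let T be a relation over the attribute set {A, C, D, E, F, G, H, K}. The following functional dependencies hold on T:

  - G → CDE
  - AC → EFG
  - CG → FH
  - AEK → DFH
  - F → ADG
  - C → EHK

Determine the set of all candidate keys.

{F}⁺: F→ADG adds A, D, G; G→CDE adds C, E; CG→FH adds H; C→EHK adds K → {A, C, D, E, F, G, H, K}.
{G}⁺: G→CDE adds C, D, E; CG→FH adds F, H; F→ADG adds A; C→EHK adds K → {A, C, D, E, F, G, H, K}.
{A, C}⁺: AC→EFG adds E, F, G; CG→FH adds H; F→ADG adds D; C→EHK adds K → {A, C, D, E, F, G, H, K}.
{A, E, K}⁺: AEK→DFH adds D, F, H; F→ADG adds G; G→CDE adds C → {A, C, D, E, F, G, H, K}.
Any other superkey contains one of these as a subset, so there are no further candidate keys.

{F}; {G}; {A, C}; {A, E, K}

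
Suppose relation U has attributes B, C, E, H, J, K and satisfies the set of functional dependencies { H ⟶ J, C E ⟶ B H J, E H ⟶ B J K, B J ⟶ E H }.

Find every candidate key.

(C, E), (B, C, H), (B, C, J)

Attribute C never appears on the right-hand side of any dependency, so C must belong to every candidate key.
{C}⁺ = {C}, which is not all of the schema, so we must add further attributes.
{C, E}⁺: CE→BHJ adds B, H, J; EH→BJK adds K → {B, C, E, H, J, K}.
{B, C, H}⁺: H→J adds J; BJ→EH adds E; EH→BJK adds K → {B, C, E, H, J, K}.
{B, C, J}⁺: BJ→EH adds E, H; EH→BJK adds K → {B, C, E, H, J, K}.
Any other superkey contains one of these as a subset, so there are no further candidate keys.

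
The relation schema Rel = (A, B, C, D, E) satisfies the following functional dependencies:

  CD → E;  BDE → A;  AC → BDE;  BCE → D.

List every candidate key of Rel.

{A, C}, {B, C, D}, {B, C, E}

{A, C}⁺: AC→BDE adds B, D, E → {A, B, C, D, E}. Minimal: {C}⁺ = {C}; {A}⁺ = {A} — none reach the full schema.
{B, C, D}⁺: CD→E adds E; BDE→A adds A → {A, B, C, D, E}. Minimal: {C, D}⁺ = {C, D, E}; {B, D}⁺ = {B, D}; {B, C}⁺ = {B, C} — none reach the full schema.
{B, C, E}⁺: BCE→D adds D; BDE→A adds A → {A, B, C, D, E}. Minimal: {C, E}⁺ = {C, E}; {B, E}⁺ = {B, E}; {B, C}⁺ = {B, C} — none reach the full schema.
Any other superkey contains one of these as a subset, so there are no further candidate keys.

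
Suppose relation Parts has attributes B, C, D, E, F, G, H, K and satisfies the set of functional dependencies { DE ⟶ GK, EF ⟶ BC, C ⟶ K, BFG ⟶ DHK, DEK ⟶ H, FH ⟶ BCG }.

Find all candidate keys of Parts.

Attributes E, F never appear on any right-hand side, so every candidate key must contain {E, F}.
{E, F}⁺ = {B, C, E, F, K}, which is not all of the schema, so we must add further attributes.
{D, E, F}⁺: DE→GK adds G, K; EF→BC adds B, C; BFG→DHK adds H → {B, C, D, E, F, G, H, K}.
{E, F, G}⁺: EF→BC adds B, C; C→K adds K; BFG→DHK adds D, H → {B, C, D, E, F, G, H, K}.
{E, F, H}⁺: EF→BC adds B, C; C→K adds K; FH→BCG adds G; BFG→DHK adds D → {B, C, D, E, F, G, H, K}.
Any other superkey contains one of these as a subset, so there are no further candidate keys.

{D, E, F}, {E, F, G}, {E, F, H}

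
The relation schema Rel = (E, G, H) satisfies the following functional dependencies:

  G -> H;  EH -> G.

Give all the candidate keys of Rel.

Attribute E never appears on the right-hand side of any dependency, so E must belong to every candidate key.
{E}⁺ = {E}, which is not all of the schema, so we must add further attributes.
{E, G}⁺: G→H adds H → {E, G, H}. Minimal: {G}⁺ = {G, H}; {E}⁺ = {E} — none reach the full schema.
{E, H}⁺: EH→G adds G → {E, G, H}. Minimal: {H}⁺ = {H}; {E}⁺ = {E} — none reach the full schema.

EG, EH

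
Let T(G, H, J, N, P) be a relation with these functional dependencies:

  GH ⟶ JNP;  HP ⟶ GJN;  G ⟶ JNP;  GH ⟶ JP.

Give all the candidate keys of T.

(G, H), (H, P)

Attribute H never appears on the right-hand side of any dependency, so H must belong to every candidate key.
{H}⁺ = {H}, which is not all of the schema, so we must add further attributes.
{G, H}⁺: GH→JNP adds J, N, P → {G, H, J, N, P}. Minimal: {H}⁺ = {H}; {G}⁺ = {G, J, N, P} — none reach the full schema.
{H, P}⁺: HP→GJN adds G, J, N → {G, H, J, N, P}. Minimal: {P}⁺ = {P}; {H}⁺ = {H} — none reach the full schema.
Any other superkey contains one of these as a subset, so there are no further candidate keys.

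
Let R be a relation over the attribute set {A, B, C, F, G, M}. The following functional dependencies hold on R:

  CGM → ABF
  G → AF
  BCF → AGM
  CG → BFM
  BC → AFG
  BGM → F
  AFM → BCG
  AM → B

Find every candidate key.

(B, C); (C, G); (G, M); (A, C, M); (A, F, M)

{B, C}⁺: BC→AFG adds A, F, G; BCF→AGM adds M → {A, B, C, F, G, M}. Minimal: {C}⁺ = {C}; {B}⁺ = {B} — none reach the full schema.
{C, G}⁺: G→AF adds A, F; CG→BFM adds B, M → {A, B, C, F, G, M}. Minimal: {G}⁺ = {A, F, G}; {C}⁺ = {C} — none reach the full schema.
{G, M}⁺: G→AF adds A, F; AFM→BCG adds B, C → {A, B, C, F, G, M}. Minimal: {M}⁺ = {M}; {G}⁺ = {A, F, G} — none reach the full schema.
{A, C, M}⁺: AM→B adds B; BC→AFG adds F, G → {A, B, C, F, G, M}. Minimal: {C, M}⁺ = {C, M}; {A, M}⁺ = {A, B, M}; {A, C}⁺ = {A, C} — none reach the full schema.
{A, F, M}⁺: AFM→BCG adds B, C, G → {A, B, C, F, G, M}. Minimal: {F, M}⁺ = {F, M}; {A, M}⁺ = {A, B, M}; {A, F}⁺ = {A, F} — none reach the full schema.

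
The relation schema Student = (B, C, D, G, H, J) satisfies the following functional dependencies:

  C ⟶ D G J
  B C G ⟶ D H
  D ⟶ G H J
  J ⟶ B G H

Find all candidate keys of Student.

Attribute C never appears on the right-hand side of any dependency, so C must belong to every candidate key.
{C}⁺ = {B, C, D, G, H, J}, which is all of the schema, so {C} is the only candidate key.

(C)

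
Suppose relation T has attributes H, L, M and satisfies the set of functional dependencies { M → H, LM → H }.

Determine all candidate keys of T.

{L, M}

Attributes L, M never appear on any right-hand side, so every candidate key must contain {L, M}.
{L, M}⁺ = {H, L, M}, which is all of the schema, so {L, M} is the only candidate key.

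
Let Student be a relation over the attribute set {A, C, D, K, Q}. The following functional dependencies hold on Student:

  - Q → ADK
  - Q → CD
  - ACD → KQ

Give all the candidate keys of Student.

{Q}⁺: Q→ADK adds A, D, K; Q→CD adds C → {A, C, D, K, Q}.
{A, C, D}⁺: ACD→KQ adds K, Q → {A, C, D, K, Q}. Minimal: {C, D}⁺ = {C, D}; {A, D}⁺ = {A, D}; {A, C}⁺ = {A, C} — none reach the full schema.

{Q}; {A, C, D}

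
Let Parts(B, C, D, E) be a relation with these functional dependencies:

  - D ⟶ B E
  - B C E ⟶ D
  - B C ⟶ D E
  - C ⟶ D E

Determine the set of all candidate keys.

Attribute C never appears on the right-hand side of any dependency, so C must belong to every candidate key.
{C}⁺ = {B, C, D, E}, which is all of the schema, so {C} is the only candidate key.

(C)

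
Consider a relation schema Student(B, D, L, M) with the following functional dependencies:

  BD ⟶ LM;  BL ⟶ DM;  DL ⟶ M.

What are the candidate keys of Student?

Attribute B never appears on the right-hand side of any dependency, so B must belong to every candidate key.
{B}⁺ = {B}, which is not all of the schema, so we must add further attributes.
{B, D}⁺: BD→LM adds L, M → {B, D, L, M}.
{B, L}⁺: BL→DM adds D, M → {B, D, L, M}.
Any other superkey contains one of these as a subset, so there are no further candidate keys.

{B, D}; {B, L}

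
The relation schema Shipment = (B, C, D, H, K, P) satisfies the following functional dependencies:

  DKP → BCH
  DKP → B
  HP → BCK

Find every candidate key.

(D, H, P), (D, K, P)

{D, H, P}⁺: HP→BCK adds B, C, K → {B, C, D, H, K, P}. Minimal: {H, P}⁺ = {B, C, H, K, P}; {D, P}⁺ = {D, P}; {D, H}⁺ = {D, H} — none reach the full schema.
{D, K, P}⁺: DKP→BCH adds B, C, H → {B, C, D, H, K, P}. Minimal: {K, P}⁺ = {K, P}; {D, P}⁺ = {D, P}; {D, K}⁺ = {D, K} — none reach the full schema.
Any other superkey contains one of these as a subset, so there are no further candidate keys.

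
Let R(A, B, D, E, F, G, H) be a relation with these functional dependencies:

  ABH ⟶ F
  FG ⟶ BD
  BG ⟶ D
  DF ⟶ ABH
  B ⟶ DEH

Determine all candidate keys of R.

Attribute G never appears on the right-hand side of any dependency, so G must belong to every candidate key.
{G}⁺ = {G}, which is not all of the schema, so we must add further attributes.
{F, G}⁺: FG→BD adds B, D; DF→ABH adds A, H; B→DEH adds E → {A, B, D, E, F, G, H}. Minimal: {G}⁺ = {G}; {F}⁺ = {F} — none reach the full schema.
{A, B, G}⁺: BG→D adds D; B→DEH adds E, H; ABH→F adds F → {A, B, D, E, F, G, H}. Minimal: {B, G}⁺ = {B, D, E, G, H}; {A, G}⁺ = {A, G}; {A, B}⁺ = {A, B, D, E, F, H} — none reach the full schema.

{F, G}; {A, B, G}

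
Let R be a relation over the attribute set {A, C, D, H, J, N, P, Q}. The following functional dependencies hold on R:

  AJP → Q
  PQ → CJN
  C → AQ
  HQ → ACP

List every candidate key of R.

Attributes D, H never appear on any right-hand side, so every candidate key must contain {D, H}.
{D, H}⁺ = {D, H}, which is not all of the schema, so we must add further attributes.
{C, D, H}⁺: C→AQ adds A, Q; HQ→ACP adds P; PQ→CJN adds J, N → {A, C, D, H, J, N, P, Q}.
{D, H, Q}⁺: HQ→ACP adds A, C, P; PQ→CJN adds J, N → {A, C, D, H, J, N, P, Q}.
{A, D, H, J, P}⁺: AJP→Q adds Q; PQ→CJN adds C, N → {A, C, D, H, J, N, P, Q}.

CDH, DHQ, ADHJP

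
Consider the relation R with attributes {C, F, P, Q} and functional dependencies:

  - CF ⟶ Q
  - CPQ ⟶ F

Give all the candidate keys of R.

Attributes C, P never appear on any right-hand side, so every candidate key must contain {C, P}.
{C, P}⁺ = {C, P}, which is not all of the schema, so we must add further attributes.
{C, F, P}⁺: CF→Q adds Q → {C, F, P, Q}. Minimal: {F, P}⁺ = {F, P}; {C, P}⁺ = {C, P}; {C, F}⁺ = {C, F, Q} — none reach the full schema.
{C, P, Q}⁺: CPQ→F adds F → {C, F, P, Q}. Minimal: {P, Q}⁺ = {P, Q}; {C, Q}⁺ = {C, Q}; {C, P}⁺ = {C, P} — none reach the full schema.
Any other superkey contains one of these as a subset, so there are no further candidate keys.

(C, F, P), (C, P, Q)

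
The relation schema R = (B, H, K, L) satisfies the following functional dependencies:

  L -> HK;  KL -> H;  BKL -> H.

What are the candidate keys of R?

Attributes B, L never appear on any right-hand side, so every candidate key must contain {B, L}.
{B, L}⁺ = {B, H, K, L}, which is all of the schema, so {B, L} is the only candidate key.

BL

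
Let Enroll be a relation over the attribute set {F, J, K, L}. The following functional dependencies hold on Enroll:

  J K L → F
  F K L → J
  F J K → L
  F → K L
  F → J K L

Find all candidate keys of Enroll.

{F}⁺: F→KL adds K, L; F→JKL adds J → {F, J, K, L}.
{J, K, L}⁺: JKL→F adds F → {F, J, K, L}.

{F}, {J, K, L}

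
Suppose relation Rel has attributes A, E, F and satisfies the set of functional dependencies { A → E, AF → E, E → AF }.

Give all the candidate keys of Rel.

{A}, {E}

{A}⁺: A→E adds E; E→AF adds F → {A, E, F}.
{E}⁺: E→AF adds A, F → {A, E, F}.
Any other superkey contains one of these as a subset, so there are no further candidate keys.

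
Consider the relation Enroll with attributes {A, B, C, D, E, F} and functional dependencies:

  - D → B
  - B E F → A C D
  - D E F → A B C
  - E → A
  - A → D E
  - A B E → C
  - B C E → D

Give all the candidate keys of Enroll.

Attribute F never appears on the right-hand side of any dependency, so F must belong to every candidate key.
{F}⁺ = {F}, which is not all of the schema, so we must add further attributes.
{A, F}⁺: A→DE adds D, E; D→B adds B; BEF→ACD adds C → {A, B, C, D, E, F}.
{E, F}⁺: E→A adds A; A→DE adds D; D→B adds B; BEF→ACD adds C → {A, B, C, D, E, F}.

(A, F), (E, F)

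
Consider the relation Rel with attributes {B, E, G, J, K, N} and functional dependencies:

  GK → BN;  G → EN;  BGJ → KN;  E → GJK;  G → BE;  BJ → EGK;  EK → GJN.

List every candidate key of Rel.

(E), (G), (B, J)

{E}⁺: E→GJK adds G, J, K; G→BE adds B; EK→GJN adds N → {B, E, G, J, K, N}.
{G}⁺: G→EN adds E, N; E→GJK adds J, K; G→BE adds B → {B, E, G, J, K, N}.
{B, J}⁺: BJ→EGK adds E, G, K; EK→GJN adds N → {B, E, G, J, K, N}. Minimal: {J}⁺ = {J}; {B}⁺ = {B} — none reach the full schema.
Any other superkey contains one of these as a subset, so there are no further candidate keys.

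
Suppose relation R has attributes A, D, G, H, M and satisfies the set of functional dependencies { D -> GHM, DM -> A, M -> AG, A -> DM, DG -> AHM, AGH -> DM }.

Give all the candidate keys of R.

{A}⁺: A→DM adds D, M; D→GHM adds G, H → {A, D, G, H, M}.
{D}⁺: D→GHM adds G, H, M; DM→A adds A → {A, D, G, H, M}.
{M}⁺: M→AG adds A, G; A→DM adds D; DG→AHM adds H → {A, D, G, H, M}.

(A); (D); (M)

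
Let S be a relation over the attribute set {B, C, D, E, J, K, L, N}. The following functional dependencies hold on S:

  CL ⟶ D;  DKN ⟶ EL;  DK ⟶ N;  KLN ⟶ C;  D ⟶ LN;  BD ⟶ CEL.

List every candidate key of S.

{B, D, J, K}; {B, C, J, K, L}; {B, J, K, L, N}

Attributes B, J, K never appear on any right-hand side, so every candidate key must contain {B, J, K}.
{B, J, K}⁺ = {B, J, K}, which is not all of the schema, so we must add further attributes.
{B, D, J, K}⁺: DK→N adds N; D→LN adds L; BD→CEL adds C, E → {B, C, D, E, J, K, L, N}. Minimal: {D, J, K}⁺ = {C, D, E, J, K, L, N}; {B, J, K}⁺ = {B, J, K}; {B, D, K}⁺ = {B, C, D, E, K, L, N}; … — none reach the full schema.
{B, C, J, K, L}⁺: CL→D adds D; DK→N adds N; BD→CEL adds E → {B, C, D, E, J, K, L, N}. Minimal: {C, J, K, L}⁺ = {C, D, E, J, K, L, N}; {B, J, K, L}⁺ = {B, J, K, L}; {B, C, K, L}⁺ = {B, C, D, E, K, L, N}; … — none reach the full schema.
{B, J, K, L, N}⁺: KLN→C adds C; CL→D adds D; DKN→EL adds E → {B, C, D, E, J, K, L, N}. Minimal: {J, K, L, N}⁺ = {C, D, E, J, K, L, N}; {B, K, L, N}⁺ = {B, C, D, E, K, L, N}; {B, J, L, N}⁺ = {B, J, L, N}; … — none reach the full schema.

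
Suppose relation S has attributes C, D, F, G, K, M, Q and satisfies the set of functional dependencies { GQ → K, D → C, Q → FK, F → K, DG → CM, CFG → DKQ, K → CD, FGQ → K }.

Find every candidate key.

{F, G}, {G, Q}

Attribute G never appears on the right-hand side of any dependency, so G must belong to every candidate key.
{G}⁺ = {G}, which is not all of the schema, so we must add further attributes.
{F, G}⁺: F→K adds K; K→CD adds C, D; DG→CM adds M; CFG→DKQ adds Q → {C, D, F, G, K, M, Q}. Minimal: {G}⁺ = {G}; {F}⁺ = {C, D, F, K} — none reach the full schema.
{G, Q}⁺: GQ→K adds K; Q→FK adds F; K→CD adds C, D; DG→CM adds M → {C, D, F, G, K, M, Q}. Minimal: {Q}⁺ = {C, D, F, K, Q}; {G}⁺ = {G} — none reach the full schema.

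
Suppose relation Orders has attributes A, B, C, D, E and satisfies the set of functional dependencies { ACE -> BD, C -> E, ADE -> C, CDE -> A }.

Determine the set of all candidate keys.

{A, C}, {C, D}, {A, D, E}

{A, C}⁺: C→E adds E; ACE→BD adds B, D → {A, B, C, D, E}. Minimal: {C}⁺ = {C, E}; {A}⁺ = {A} — none reach the full schema.
{C, D}⁺: C→E adds E; CDE→A adds A; ACE→BD adds B → {A, B, C, D, E}. Minimal: {D}⁺ = {D}; {C}⁺ = {C, E} — none reach the full schema.
{A, D, E}⁺: ADE→C adds C; ACE→BD adds B → {A, B, C, D, E}. Minimal: {D, E}⁺ = {D, E}; {A, E}⁺ = {A, E}; {A, D}⁺ = {A, D} — none reach the full schema.
Any other superkey contains one of these as a subset, so there are no further candidate keys.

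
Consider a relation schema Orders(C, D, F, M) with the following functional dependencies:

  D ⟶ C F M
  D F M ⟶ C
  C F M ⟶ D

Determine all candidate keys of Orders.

D; CFM

{D}⁺: D→CFM adds C, F, M → {C, D, F, M}.
{C, F, M}⁺: CFM→D adds D → {C, D, F, M}. Minimal: {F, M}⁺ = {F, M}; {C, M}⁺ = {C, M}; {C, F}⁺ = {C, F} — none reach the full schema.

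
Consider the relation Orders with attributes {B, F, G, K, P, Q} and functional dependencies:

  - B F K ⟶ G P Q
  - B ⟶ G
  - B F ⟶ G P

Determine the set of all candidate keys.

{B, F, K}

{B, F, K}⁺: BFK→GPQ adds G, P, Q → {B, F, G, K, P, Q}. Minimal: {F, K}⁺ = {F, K}; {B, K}⁺ = {B, G, K}; {B, F}⁺ = {B, F, G, P} — none reach the full schema.
No other minimal superkey exists.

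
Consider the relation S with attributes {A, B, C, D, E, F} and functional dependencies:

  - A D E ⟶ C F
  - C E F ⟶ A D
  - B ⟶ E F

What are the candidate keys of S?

(B, C), (A, B, D)

Attribute B never appears on the right-hand side of any dependency, so B must belong to every candidate key.
{B}⁺ = {B, E, F}, which is not all of the schema, so we must add further attributes.
{B, C}⁺: B→EF adds E, F; CEF→AD adds A, D → {A, B, C, D, E, F}. Minimal: {C}⁺ = {C}; {B}⁺ = {B, E, F} — none reach the full schema.
{A, B, D}⁺: B→EF adds E, F; ADE→CF adds C → {A, B, C, D, E, F}. Minimal: {B, D}⁺ = {B, D, E, F}; {A, D}⁺ = {A, D}; {A, B}⁺ = {A, B, E, F} — none reach the full schema.
Any other superkey contains one of these as a subset, so there are no further candidate keys.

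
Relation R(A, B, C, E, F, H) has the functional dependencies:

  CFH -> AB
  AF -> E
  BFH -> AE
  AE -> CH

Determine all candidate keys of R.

Attribute F never appears on the right-hand side of any dependency, so F must belong to every candidate key.
{F}⁺ = {F}, which is not all of the schema, so we must add further attributes.
{A, F}⁺: AF→E adds E; AE→CH adds C, H; CFH→AB adds B → {A, B, C, E, F, H}.
{B, F, H}⁺: BFH→AE adds A, E; AE→CH adds C → {A, B, C, E, F, H}.
{C, F, H}⁺: CFH→AB adds A, B; AF→E adds E → {A, B, C, E, F, H}.
Any other superkey contains one of these as a subset, so there are no further candidate keys.

AF; BFH; CFH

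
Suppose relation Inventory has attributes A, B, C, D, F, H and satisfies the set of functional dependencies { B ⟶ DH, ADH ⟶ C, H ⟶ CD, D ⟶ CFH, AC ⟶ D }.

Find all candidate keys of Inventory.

(A, B)

Attributes A, B never appear on any right-hand side, so every candidate key must contain {A, B}.
{A, B}⁺ = {A, B, C, D, F, H}, which is all of the schema, so {A, B} is the only candidate key.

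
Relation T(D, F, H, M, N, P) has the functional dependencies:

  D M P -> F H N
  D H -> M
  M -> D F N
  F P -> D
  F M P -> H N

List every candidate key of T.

MP, DHP, FHP

Attribute P never appears on the right-hand side of any dependency, so P must belong to every candidate key.
{P}⁺ = {P}, which is not all of the schema, so we must add further attributes.
{M, P}⁺: M→DFN adds D, F, N; FMP→HN adds H → {D, F, H, M, N, P}.
{D, H, P}⁺: DH→M adds M; M→DFN adds F, N → {D, F, H, M, N, P}.
{F, H, P}⁺: FP→D adds D; DH→M adds M; M→DFN adds N → {D, F, H, M, N, P}.
Any other superkey contains one of these as a subset, so there are no further candidate keys.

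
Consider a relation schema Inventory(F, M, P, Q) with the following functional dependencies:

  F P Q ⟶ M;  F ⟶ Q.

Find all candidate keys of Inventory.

(F, P)

Attributes F, P never appear on any right-hand side, so every candidate key must contain {F, P}.
{F, P}⁺ = {F, M, P, Q}, which is all of the schema, so {F, P} is the only candidate key.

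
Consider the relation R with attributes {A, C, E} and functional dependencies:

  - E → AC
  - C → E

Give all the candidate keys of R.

{C}; {E}

{C}⁺: C→E adds E; E→AC adds A → {A, C, E}.
{E}⁺: E→AC adds A, C → {A, C, E}.
Any other superkey contains one of these as a subset, so there are no further candidate keys.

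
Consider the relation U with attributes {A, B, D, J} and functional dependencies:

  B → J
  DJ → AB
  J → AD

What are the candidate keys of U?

{B}⁺: B→J adds J; J→AD adds A, D → {A, B, D, J}.
{J}⁺: J→AD adds A, D; DJ→AB adds B → {A, B, D, J}.

B; J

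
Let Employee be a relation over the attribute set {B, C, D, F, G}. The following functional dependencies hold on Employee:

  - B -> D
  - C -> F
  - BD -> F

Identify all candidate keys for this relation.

{B, C, G}⁺: B→D adds D; C→F adds F → {B, C, D, F, G}. Minimal: {C, G}⁺ = {C, F, G}; {B, G}⁺ = {B, D, F, G}; {B, C}⁺ = {B, C, D, F} — none reach the full schema.

BCG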